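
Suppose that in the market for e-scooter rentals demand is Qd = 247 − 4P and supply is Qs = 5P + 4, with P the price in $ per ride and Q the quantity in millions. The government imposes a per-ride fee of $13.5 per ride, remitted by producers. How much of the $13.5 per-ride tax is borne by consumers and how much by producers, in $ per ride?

Without the tax, 247 − 4P = 5P + 4 gives 9P = 243, so P* = $27 and Q* = 139.
With the tax collected from producers, supply shifts: Qs = 5(P − 13.5) + 4.
New equilibrium: consumers pay $34.5, producers receive $21, Q = 109. (Wedge: Pb − Ps = 13.5.)
Burden on consumers: $7.5; on producers: $6. (They sum to $13.5.)
The less price-elastic side of the market bears the larger share of a per-unit tax.

Consumers bear $7.5 per ride; producers bear $6 per ride.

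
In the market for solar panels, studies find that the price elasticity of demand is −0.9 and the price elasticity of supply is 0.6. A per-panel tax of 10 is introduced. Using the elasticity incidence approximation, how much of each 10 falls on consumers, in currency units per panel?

Consumers bear ≈ 4 per panel.

Incidence ratio: consumers' share ≈ εs / (εs + |εd|) = 0.6 / (0.6 + 0.9) = 0.4.
So consumers bear ≈ 0.4 × 10 = 4; producers bear 6.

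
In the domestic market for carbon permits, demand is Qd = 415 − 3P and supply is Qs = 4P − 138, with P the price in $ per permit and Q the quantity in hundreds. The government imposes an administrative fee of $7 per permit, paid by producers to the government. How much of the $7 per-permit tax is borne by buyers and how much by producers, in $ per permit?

Buyers bear $4 per permit; producers bear $3 per permit.

Without the tax, 415 − 3P = 4P − 138 gives 7P = 553, so P* = $79 and Q* = 178.
With the tax collected from producers, supply shifts: Qs = 4(P − 7) − 138.
Solving gives Q = 166 with buyers paying $83 and producers receiving $76 (the $7 wedge).
Burden on buyers: $4; on producers: $3. (They sum to $7.)
The less price-elastic side of the market bears the larger share of a per-unit tax.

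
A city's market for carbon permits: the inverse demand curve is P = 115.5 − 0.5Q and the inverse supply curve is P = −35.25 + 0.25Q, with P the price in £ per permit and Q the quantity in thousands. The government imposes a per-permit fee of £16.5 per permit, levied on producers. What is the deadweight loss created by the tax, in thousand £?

Deadweight loss = £181.5 thousand.

Inverting to Q(P) form: Qd = 231 − 2P; Qs = 4P + 141.
Without the tax, 231 − 2P = 4P + 141 gives 6P = 90, so P* = £15 and Q* = 201.
With the tax collected from producers, supply shifts: Qs = 4(P − 16.5) + 141.
New equilibrium: buyers pay £26, producers receive £9.5, Q = 179. (Wedge: Pb − Ps = 16.5.)
Quantity falls by |ΔQ| = |201 − 179| = 22.
DWL = ½ · t · |ΔQ| = ½ · 16.5 · 22 = £181.5.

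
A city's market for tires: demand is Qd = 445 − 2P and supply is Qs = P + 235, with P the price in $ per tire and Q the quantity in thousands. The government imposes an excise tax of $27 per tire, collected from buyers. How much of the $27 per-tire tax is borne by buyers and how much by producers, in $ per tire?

Buyers bear $9 per tire; producers bear $18 per tire.

Without the tax, 445 − 2P = P + 235 gives 3P = 210, so P* = $70 and Q* = 305.
With the tax collected from buyers, demand (in seller-price terms) shifts: Qd = 445 − 2(P + 27).
New equilibrium: buyers pay $79, producers receive $52, Q = 287. (Wedge: Pb − Ps = 27.)
Burden on buyers: $9; on producers: $18. (They sum to $27.)
The less price-elastic side of the market bears the larger share of a per-unit tax.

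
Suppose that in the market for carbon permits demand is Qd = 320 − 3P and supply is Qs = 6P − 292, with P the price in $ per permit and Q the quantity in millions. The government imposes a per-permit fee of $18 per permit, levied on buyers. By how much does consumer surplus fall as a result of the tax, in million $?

Consumer surplus falls by $1176 million.

Before the tax: set 320 − 3P = 6P − 292 → P* = $68, Q* = 116.
With the tax collected from buyers, demand (in seller-price terms) shifts: Qd = 320 − 3(P + 18).
New equilibrium: buyers pay $80, sellers receive $62, Q = 80. (Wedge: Pb − Ps = 18.)
ΔCS is the trapezoid between Q = 80 and Q = 116 of height $12: ½ · (116 + 80) · 12 = $1176.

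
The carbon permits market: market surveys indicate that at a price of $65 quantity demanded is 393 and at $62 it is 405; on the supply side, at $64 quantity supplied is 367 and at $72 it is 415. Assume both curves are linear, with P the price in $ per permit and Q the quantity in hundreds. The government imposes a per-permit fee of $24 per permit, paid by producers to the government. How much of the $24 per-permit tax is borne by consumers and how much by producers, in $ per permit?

Consumers bear $14.4 per permit; producers bear $9.6 per permit.

Demand slope: (405 − 393)/(62 − 65) = -4, so Qd = 653 − 4P.
Supply slope: (415 − 367)/(72 − 64) = 6, so Qs = 6P − 17.
Before the tax: set 653 − 4P = 6P − 17 → P* = $67, Q* = 385.
With the tax collected from producers, supply shifts: Qs = 6(P − 24) − 17.
Solving gives Q = 327.4 with consumers paying $81.4 and producers receiving $57.4 (the $24 wedge).
Burden on consumers: $14.4; on producers: $9.6. (They sum to $24.)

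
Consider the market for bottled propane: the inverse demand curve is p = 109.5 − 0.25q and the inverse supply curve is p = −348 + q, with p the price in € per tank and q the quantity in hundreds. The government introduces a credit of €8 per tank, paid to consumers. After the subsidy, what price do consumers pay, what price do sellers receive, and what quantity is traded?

Rewrite in direct form: qd = 438 − 4p and qs = p + 348.
Without the subsidy, 438 − 4p = p + 348 gives 5p = 90, so p* = €18 and q* = 366.
With a per-unit subsidy paid to consumers, each effectively pays p − 8, so demand becomes qd = 438 − 4(p − 8).
Solving gives q = 372.4 with consumers paying €16.4 and sellers receiving €24.4 (the €8 wedge).

Consumers pay €16.4; sellers receive €24.4; quantity = 372.4.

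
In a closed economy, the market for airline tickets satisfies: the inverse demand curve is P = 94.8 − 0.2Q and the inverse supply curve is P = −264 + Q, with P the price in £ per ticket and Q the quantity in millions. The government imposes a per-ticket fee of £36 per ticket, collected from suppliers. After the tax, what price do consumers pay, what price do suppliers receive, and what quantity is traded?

Consumers pay £41; suppliers receive £5; quantity = 269.

Rewrite in direct form: Qd = 474 − 5P and Qs = P + 264.
Without the tax, 474 − 5P = P + 264 gives 6P = 210, so P* = £35 and Q* = 299.
With the tax collected from suppliers, supply shifts: Qs = (P − 36) + 264.
Solving gives Q = 269 with consumers paying £41 and suppliers receiving £5 (the £36 wedge).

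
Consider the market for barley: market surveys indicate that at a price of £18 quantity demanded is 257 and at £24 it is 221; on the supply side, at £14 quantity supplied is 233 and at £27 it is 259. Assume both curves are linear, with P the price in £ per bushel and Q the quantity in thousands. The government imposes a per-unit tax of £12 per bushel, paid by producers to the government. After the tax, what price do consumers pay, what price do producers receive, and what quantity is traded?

Demand slope: (221 − 257)/(24 − 18) = -6, so Qd = 365 − 6P.
Supply slope: (259 − 233)/(27 − 14) = 2, so Qs = 2P + 205.
Without the tax, 365 − 6P = 2P + 205 gives 8P = 160, so P* = £20 and Q* = 245.
With the tax collected from producers, supply shifts: Qs = 2(P − 12) + 205.
New equilibrium: consumers pay £23, producers receive £11, Q = 227. (Wedge: Pb − Ps = 12.)
The less price-elastic side of the market bears the larger share of a per-unit tax.

Consumers pay £23; producers receive £11; quantity = 227.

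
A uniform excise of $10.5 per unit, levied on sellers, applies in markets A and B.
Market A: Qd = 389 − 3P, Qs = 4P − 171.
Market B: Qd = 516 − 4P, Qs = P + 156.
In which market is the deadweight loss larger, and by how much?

Market A, by $50.4.

Market A: pre-tax P* = $80, Q* = 149; post-tax Q = 131; deadweight loss = $94.5.
Market B: pre-tax P* = $72, Q* = 228; post-tax Q = 219.6; deadweight loss = $44.1.
Difference: $94.5 vs $44.1 → market A is larger by $50.4.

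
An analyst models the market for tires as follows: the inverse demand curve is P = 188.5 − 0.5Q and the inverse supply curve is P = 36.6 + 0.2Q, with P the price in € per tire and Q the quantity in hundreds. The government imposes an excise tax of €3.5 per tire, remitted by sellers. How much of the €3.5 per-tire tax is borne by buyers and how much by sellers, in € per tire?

Rewrite in direct form: Qd = 377 − 2P and Qs = 5P − 183.
Before the tax: set 377 − 2P = 5P − 183 → P* = €80, Q* = 217.
With the tax collected from sellers, supply shifts: Qs = 5(P − 3.5) − 183.
Solving gives Q = 212 with buyers paying €82.5 and sellers receiving €79 (the €3.5 wedge).
Burden on buyers: €2.5; on sellers: €1. (They sum to €3.5.)

Buyers bear €2.5 per tire; sellers bear €1 per tire.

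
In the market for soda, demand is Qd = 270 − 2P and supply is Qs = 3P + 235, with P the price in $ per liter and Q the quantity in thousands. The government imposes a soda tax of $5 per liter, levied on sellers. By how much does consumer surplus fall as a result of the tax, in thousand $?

Without the tax, 270 − 2P = 3P + 235 gives 5P = 35, so P* = $7 and Q* = 256.
With the tax collected from sellers, supply shifts: Qs = 3(P − 5) + 235.
New equilibrium: consumers pay $10, sellers receive $5, Q = 250. (Wedge: Pb − Ps = 5.)
ΔCS is the trapezoid between Q = 250 and Q = 256 of height $3: ½ · (256 + 250) · 3 = $759.

Consumer surplus falls by $759 thousand.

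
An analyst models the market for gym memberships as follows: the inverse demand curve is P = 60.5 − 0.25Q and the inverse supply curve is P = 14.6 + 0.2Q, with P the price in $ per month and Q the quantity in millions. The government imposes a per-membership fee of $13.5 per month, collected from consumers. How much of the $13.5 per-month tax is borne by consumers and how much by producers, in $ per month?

Consumers bear $7.5 per month; producers bear $6 per month.

Rewrite in direct form: Qd = 242 − 4P and Qs = 5P − 73.
Without the tax, 242 − 4P = 5P − 73 gives 9P = 315, so P* = $35 and Q* = 102.
With the tax collected from consumers, demand (in seller-price terms) shifts: Qd = 242 − 4(P + 13.5).
New equilibrium: consumers pay $42.5, producers receive $29, Q = 72. (Wedge: Pb − Ps = 13.5.)
Burden on consumers: $7.5; on producers: $6. (They sum to $13.5.)
The less price-elastic side of the market bears the larger share of a per-unit tax.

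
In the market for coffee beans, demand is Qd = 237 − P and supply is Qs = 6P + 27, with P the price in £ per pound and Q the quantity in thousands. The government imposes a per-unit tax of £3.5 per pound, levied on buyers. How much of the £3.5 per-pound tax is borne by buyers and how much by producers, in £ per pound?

Before the tax: set 237 − P = 6P + 27 → P* = £30, Q* = 207.
With the tax collected from buyers, demand (in seller-price terms) shifts: Qd = 237 − (P + 3.5).
New equilibrium: buyers pay £33, producers receive £29.5, Q = 204. (Wedge: Pb − Ps = 3.5.)
Burden on buyers: £3; on producers: £0.5. (They sum to £3.5.)
The less price-elastic side of the market bears the larger share of a per-unit tax.

Buyers bear £3 per pound; producers bear £0.5 per pound.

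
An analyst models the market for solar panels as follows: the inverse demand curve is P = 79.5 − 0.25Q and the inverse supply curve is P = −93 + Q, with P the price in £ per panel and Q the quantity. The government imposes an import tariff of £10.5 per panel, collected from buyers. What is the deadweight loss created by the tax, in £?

Inverting to Q(P) form: Qd = 318 − 4P; Qs = P + 93.
Without the tax, 318 − 4P = P + 93 gives 5P = 225, so P* = £45 and Q* = 138.
With the tax collected from buyers, demand (in seller-price terms) shifts: Qd = 318 − 4(P + 10.5).
Solving gives Q = 129.6 with buyers paying £47.1 and sellers receiving £36.6 (the £10.5 wedge).
Quantity falls by |ΔQ| = |138 − 129.6| = 8.4.
DWL = ½ · t · |ΔQ| = ½ · 10.5 · 8.4 = £44.1.

Deadweight loss = £44.1.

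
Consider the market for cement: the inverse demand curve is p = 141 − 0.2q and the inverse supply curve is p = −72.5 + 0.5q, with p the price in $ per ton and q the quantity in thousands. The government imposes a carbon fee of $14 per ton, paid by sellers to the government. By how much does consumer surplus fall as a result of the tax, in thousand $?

Consumer surplus falls by $1180 thousand.

Inverting to q(p) form: qd = 705 − 5p; qs = 2p + 145.
Before the tax: set 705 − 5p = 2p + 145 → p* = $80, q* = 305.
With the tax collected from sellers, supply shifts: qs = 2(p − 14) + 145.
Solving gives q = 285 with buyers paying $84 and sellers receiving $70 (the $14 wedge).
ΔCS is the trapezoid between Q = 285 and Q = 305 of height $4: ½ · (305 + 285) · 4 = $1180.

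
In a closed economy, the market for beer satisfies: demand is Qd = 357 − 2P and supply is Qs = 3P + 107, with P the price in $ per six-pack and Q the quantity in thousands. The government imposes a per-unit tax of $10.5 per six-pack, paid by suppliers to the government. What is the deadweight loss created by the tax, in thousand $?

Before the tax: set 357 − 2P = 3P + 107 → P* = $50, Q* = 257.
With the tax collected from suppliers, supply shifts: Qs = 3(P − 10.5) + 107.
Solving gives Q = 244.4 with buyers paying $56.3 and suppliers receiving $45.8 (the $10.5 wedge).
Quantity falls by |ΔQ| = |257 − 244.4| = 12.6.
DWL = ½ · t · |ΔQ| = ½ · 10.5 · 12.6 = $66.15.

Deadweight loss = $66.15 thousand.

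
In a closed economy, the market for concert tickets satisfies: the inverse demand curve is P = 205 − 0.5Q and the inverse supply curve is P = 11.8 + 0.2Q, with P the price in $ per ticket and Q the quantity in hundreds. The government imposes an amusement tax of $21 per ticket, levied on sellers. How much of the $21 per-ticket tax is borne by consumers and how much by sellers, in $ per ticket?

Consumers bear $15 per ticket; sellers bear $6 per ticket.

Rewrite in direct form: Qd = 410 − 2P and Qs = 5P − 59.
Without the tax, 410 − 2P = 5P − 59 gives 7P = 469, so P* = $67 and Q* = 276.
With the tax collected from sellers, supply shifts: Qs = 5(P − 21) − 59.
Solving gives Q = 246 with consumers paying $82 and sellers receiving $61 (the $21 wedge).
Burden on consumers: $15; on sellers: $6. (They sum to $21.)
The less price-elastic side of the market bears the larger share of a per-unit tax.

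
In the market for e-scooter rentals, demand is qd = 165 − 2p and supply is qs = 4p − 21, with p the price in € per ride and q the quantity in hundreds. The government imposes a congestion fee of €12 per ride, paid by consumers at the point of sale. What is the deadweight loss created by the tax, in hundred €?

Deadweight loss = €96 hundred.

Without the tax, 165 − 2p = 4p − 21 gives 6p = 186, so p* = €31 and q* = 103.
With the tax collected from consumers, demand (in seller-price terms) shifts: qd = 165 − 2(p + 12).
New equilibrium: consumers pay €39, suppliers receive €27, q = 87. (Wedge: pb − ps = 12.)
Quantity falls by |ΔQ| = |103 − 87| = 16.
DWL = ½ · t · |ΔQ| = ½ · 12 · 16 = €96.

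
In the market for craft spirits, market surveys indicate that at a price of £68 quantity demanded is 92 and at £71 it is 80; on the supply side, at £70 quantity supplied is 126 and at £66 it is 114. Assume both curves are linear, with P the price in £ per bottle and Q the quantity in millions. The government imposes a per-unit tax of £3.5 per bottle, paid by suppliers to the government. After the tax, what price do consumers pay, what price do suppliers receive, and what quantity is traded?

Demand slope: (80 − 92)/(71 − 68) = -4, so Qd = 364 − 4P.
Supply slope: (114 − 126)/(66 − 70) = 3, so Qs = 3P − 84.
Before the tax: set 364 − 4P = 3P − 84 → P* = £64, Q* = 108.
With the tax collected from suppliers, supply shifts: Qs = 3(P − 3.5) − 84.
New equilibrium: consumers pay £65.5, suppliers receive £62, Q = 102. (Wedge: Pb − Ps = 3.5.)

Consumers pay £65.5; suppliers receive £62; quantity = 102.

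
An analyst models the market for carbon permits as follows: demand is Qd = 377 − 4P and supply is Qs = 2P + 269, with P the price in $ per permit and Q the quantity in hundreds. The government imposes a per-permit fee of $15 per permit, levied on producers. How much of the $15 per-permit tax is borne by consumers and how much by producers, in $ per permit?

Consumers bear $5 per permit; producers bear $10 per permit.

Before the tax: set 377 − 4P = 2P + 269 → P* = $18, Q* = 305.
With the tax collected from producers, supply shifts: Qs = 2(P − 15) + 269.
New equilibrium: consumers pay $23, producers receive $8, Q = 285. (Wedge: Pb − Ps = 15.)
Burden on consumers: $5; on producers: $10. (They sum to $15.)
The less price-elastic side of the market bears the larger share of a per-unit tax.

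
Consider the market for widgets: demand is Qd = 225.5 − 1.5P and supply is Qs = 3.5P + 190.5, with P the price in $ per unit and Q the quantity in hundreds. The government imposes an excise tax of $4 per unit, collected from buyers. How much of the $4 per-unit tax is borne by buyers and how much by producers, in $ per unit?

Buyers bear $2.8 per unit; producers bear $1.2 per unit.

Without the tax, 225.5 − 1.5P = 3.5P + 190.5 gives 5P = 35, so P* = $7 and Q* = 215.
With the tax collected from buyers, demand (in seller-price terms) shifts: Qd = 225.5 − 1.5(P + 4).
Solving gives Q = 210.8 with buyers paying $9.8 and producers receiving $5.8 (the $4 wedge).
Burden on buyers: $2.8; on producers: $1.2. (They sum to $4.)
The less price-elastic side of the market bears the larger share of a per-unit tax.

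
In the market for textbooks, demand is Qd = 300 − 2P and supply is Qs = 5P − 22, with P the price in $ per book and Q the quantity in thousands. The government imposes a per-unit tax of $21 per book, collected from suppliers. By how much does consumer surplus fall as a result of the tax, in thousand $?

Before the tax: set 300 − 2P = 5P − 22 → P* = $46, Q* = 208.
With the tax collected from suppliers, supply shifts: Qs = 5(P − 21) − 22.
Solving gives Q = 178 with consumers paying $61 and suppliers receiving $40 (the $21 wedge).
ΔCS is the trapezoid between Q = 178 and Q = 208 of height $15: ½ · (208 + 178) · 15 = $2895.

Consumer surplus falls by $2895 thousand.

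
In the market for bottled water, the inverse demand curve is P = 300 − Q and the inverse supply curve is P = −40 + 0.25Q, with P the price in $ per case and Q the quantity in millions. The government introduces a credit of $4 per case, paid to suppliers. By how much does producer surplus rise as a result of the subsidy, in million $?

Rewrite in direct form: Qd = 300 − P and Qs = 4P + 160.
Before the subsidy: set 300 − P = 4P + 160 → P* = $28, Q* = 272.
With a per-unit subsidy paid to suppliers, each receives P + 4 per unit sold, so supply becomes Qs = 4(P + 4) + 160.
Solving gives Q = 275.2 with buyers paying $24.8 and suppliers receiving $28.8 (the $4 wedge).
ΔPS is the trapezoid between Q = 275.2 and Q = 272 of height $0.8: ½ · (272 + 275.2) · 0.8 = $218.88.

Producer surplus rises by $218.88 million.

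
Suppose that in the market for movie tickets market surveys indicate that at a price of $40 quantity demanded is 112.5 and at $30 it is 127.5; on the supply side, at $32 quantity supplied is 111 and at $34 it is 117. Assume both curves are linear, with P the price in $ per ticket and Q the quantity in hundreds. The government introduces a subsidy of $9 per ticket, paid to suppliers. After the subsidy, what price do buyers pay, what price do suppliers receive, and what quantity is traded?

Buyers pay $29; suppliers receive $38; quantity = 129.

Demand slope: (127.5 − 112.5)/(30 − 40) = -1.5, so Qd = 172.5 − 1.5P.
Supply slope: (117 − 111)/(34 − 32) = 3, so Qs = 3P + 15.
Without the subsidy, 172.5 − 1.5P = 3P + 15 gives 4.5P = 157.5, so P* = $35 and Q* = 120.
With a per-unit subsidy paid to suppliers, each receives P + 9 per unit sold, so supply becomes Qs = 3(P + 9) + 15.
New equilibrium: buyers pay $29, suppliers receive $38, Q = 129. (Wedge: Pb − Ps = −9.)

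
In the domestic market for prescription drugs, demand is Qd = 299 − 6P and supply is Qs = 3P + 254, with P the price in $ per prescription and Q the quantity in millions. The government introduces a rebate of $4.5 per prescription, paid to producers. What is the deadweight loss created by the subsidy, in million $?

Deadweight loss = $20.25 million.

Without the subsidy, 299 − 6P = 3P + 254 gives 9P = 45, so P* = $5 and Q* = 269.
With a per-unit subsidy paid to producers, each receives P + 4.5 per unit sold, so supply becomes Qs = 3(P + 4.5) + 254.
Solving gives Q = 278 with consumers paying $3.5 and producers receiving $8 (the $4.5 wedge).
Quantity rises by |ΔQ| = |269 − 278| = 9.
DWL = ½ · t · |ΔQ| = ½ · 4.5 · 9 = $20.25.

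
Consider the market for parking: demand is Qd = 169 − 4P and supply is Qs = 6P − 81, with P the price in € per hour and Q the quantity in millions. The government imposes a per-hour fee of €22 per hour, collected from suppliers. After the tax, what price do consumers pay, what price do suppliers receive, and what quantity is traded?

Without the tax, 169 − 4P = 6P − 81 gives 10P = 250, so P* = €25 and Q* = 69.
With the tax collected from suppliers, supply shifts: Qs = 6(P − 22) − 81.
Solving gives Q = 16.2 with consumers paying €38.2 and suppliers receiving €16.2 (the €22 wedge).
The less price-elastic side of the market bears the larger share of a per-unit tax.

Consumers pay €38.2; suppliers receive €16.2; quantity = 16.2.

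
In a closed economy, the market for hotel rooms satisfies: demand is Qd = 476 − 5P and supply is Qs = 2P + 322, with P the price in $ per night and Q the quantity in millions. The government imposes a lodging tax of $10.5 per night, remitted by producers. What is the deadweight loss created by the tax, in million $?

Without the tax, 476 − 5P = 2P + 322 gives 7P = 154, so P* = $22 and Q* = 366.
With the tax collected from producers, supply shifts: Qs = 2(P − 10.5) + 322.
New equilibrium: buyers pay $25, producers receive $14.5, Q = 351. (Wedge: Pb − Ps = 10.5.)
Quantity falls by |ΔQ| = |366 − 351| = 15.
DWL = ½ · t · |ΔQ| = ½ · 10.5 · 15 = $78.75.

Deadweight loss = $78.75 million.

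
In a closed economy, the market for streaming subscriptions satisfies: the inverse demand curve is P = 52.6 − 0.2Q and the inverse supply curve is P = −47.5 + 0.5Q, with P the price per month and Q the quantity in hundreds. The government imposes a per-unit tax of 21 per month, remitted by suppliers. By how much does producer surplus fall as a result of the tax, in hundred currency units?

Inverting to Q(P) form: Qd = 263 − 5P; Qs = 2P + 95.
Without the tax, 263 − 5P = 2P + 95 gives 7P = 168, so P* = 24 and Q* = 143.
With the tax collected from suppliers, supply shifts: Qs = 2(P − 21) + 95.
Solving gives Q = 113 with buyers paying 30 and suppliers receiving 9 (the 21 wedge).
ΔPS is the trapezoid between Q = 113 and Q = 143 of height 15: ½ · (143 + 113) · 15 = 1920.

Producer surplus falls by 1920 hundred.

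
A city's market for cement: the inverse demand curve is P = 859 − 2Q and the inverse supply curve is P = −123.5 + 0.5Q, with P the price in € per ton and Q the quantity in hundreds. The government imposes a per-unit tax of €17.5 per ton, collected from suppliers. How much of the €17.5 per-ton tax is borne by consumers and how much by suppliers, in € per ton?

Rewrite in direct form: Qd = 429.5 − 0.5P and Qs = 2P + 247.
Without the tax, 429.5 − 0.5P = 2P + 247 gives 2.5P = 182.5, so P* = €73 and Q* = 393.
With the tax collected from suppliers, supply shifts: Qs = 2(P − 17.5) + 247.
Solving gives Q = 386 with consumers paying €87 and suppliers receiving €69.5 (the €17.5 wedge).
Burden on consumers: €14; on suppliers: €3.5. (They sum to €17.5.)
The less price-elastic side of the market bears the larger share of a per-unit tax.

Consumers bear €14 per ton; suppliers bear €3.5 per ton.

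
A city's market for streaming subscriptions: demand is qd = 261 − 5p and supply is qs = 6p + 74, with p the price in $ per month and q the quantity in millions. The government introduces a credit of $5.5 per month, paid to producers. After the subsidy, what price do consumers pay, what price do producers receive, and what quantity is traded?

Consumers pay $14; producers receive $19.5; quantity = 191.

Before the subsidy: set 261 − 5p = 6p + 74 → p* = $17, q* = 176.
With a per-unit subsidy paid to producers, each receives p + 5.5 per unit sold, so supply becomes qs = 6(p + 5.5) + 74.
New equilibrium: consumers pay $14, producers receive $19.5, q = 191. (Wedge: pb − ps = −5.5.)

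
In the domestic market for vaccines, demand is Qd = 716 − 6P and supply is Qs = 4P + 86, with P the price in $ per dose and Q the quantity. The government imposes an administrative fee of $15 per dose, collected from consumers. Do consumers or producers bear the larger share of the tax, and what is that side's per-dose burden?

Producers bear the larger share: $9 per dose.

Before the tax: set 716 − 6P = 4P + 86 → P* = $63, Q* = 338.
With the tax collected from consumers, demand (in seller-price terms) shifts: Qd = 716 − 6(P + 15).
Solving gives Q = 302 with consumers paying $69 and producers receiving $54 (the $15 wedge).
Per-dose burden: consumers $6, producers $9.
Producers take the larger share because supply is less price-elastic here (demand slope 6 vs supply slope 4).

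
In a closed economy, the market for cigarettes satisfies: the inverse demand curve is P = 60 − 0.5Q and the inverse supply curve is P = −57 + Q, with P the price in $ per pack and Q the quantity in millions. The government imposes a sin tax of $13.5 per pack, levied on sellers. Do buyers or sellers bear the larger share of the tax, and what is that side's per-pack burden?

Rewrite in direct form: Qd = 120 − 2P and Qs = P + 57.
Without the tax, 120 − 2P = P + 57 gives 3P = 63, so P* = $21 and Q* = 78.
With the tax collected from sellers, supply shifts: Qs = (P − 13.5) + 57.
New equilibrium: buyers pay $25.5, sellers receive $12, Q = 69. (Wedge: Pb − Ps = 13.5.)
Per-pack burden: buyers $4.5, sellers $9.
Sellers take the larger share because supply is less price-elastic here (demand slope 2 vs supply slope 1).
The less price-elastic side of the market bears the larger share of a per-unit tax.

Sellers bear the larger share: $9 per pack.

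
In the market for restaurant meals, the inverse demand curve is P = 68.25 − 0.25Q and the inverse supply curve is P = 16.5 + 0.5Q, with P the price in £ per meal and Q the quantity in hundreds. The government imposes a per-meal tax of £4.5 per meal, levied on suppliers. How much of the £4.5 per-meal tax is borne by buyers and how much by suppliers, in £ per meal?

Inverting to Q(P) form: Qd = 273 − 4P; Qs = 2P − 33.
Without the tax, 273 − 4P = 2P − 33 gives 6P = 306, so P* = £51 and Q* = 69.
With the tax collected from suppliers, supply shifts: Qs = 2(P − 4.5) − 33.
New equilibrium: buyers pay £52.5, suppliers receive £48, Q = 63. (Wedge: Pb − Ps = 4.5.)
Burden on buyers: £1.5; on suppliers: £3. (They sum to £4.5.)

Buyers bear £1.5 per meal; suppliers bear £3 per meal.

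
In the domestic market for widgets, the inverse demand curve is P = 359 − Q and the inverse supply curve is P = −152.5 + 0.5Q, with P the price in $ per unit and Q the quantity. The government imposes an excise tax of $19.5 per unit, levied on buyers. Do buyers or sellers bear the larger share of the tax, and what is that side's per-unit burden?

Inverting to Q(P) form: Qd = 359 − P; Qs = 2P + 305.
Without the tax, 359 − P = 2P + 305 gives 3P = 54, so P* = $18 and Q* = 341.
With the tax collected from buyers, demand (in seller-price terms) shifts: Qd = 359 − (P + 19.5).
New equilibrium: buyers pay $31, sellers receive $11.5, Q = 328. (Wedge: Pb − Ps = 19.5.)
Per-unit burden: buyers $13, sellers $6.5.
Buyers take the larger share because demand is less price-elastic here (demand slope 1 vs supply slope 2).

Buyers bear the larger share: $13 per unit.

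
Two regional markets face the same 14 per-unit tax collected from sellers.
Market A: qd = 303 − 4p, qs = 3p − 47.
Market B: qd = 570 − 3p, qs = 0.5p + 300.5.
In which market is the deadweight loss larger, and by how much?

Market A, by 126.

Market A: pre-tax p* = 50, q* = 103; post-tax q = 79; deadweight loss = 168.
Market B: pre-tax p* = 77, q* = 339; post-tax q = 333; deadweight loss = 42.
Difference: 168 vs 42 → market A is larger by 126.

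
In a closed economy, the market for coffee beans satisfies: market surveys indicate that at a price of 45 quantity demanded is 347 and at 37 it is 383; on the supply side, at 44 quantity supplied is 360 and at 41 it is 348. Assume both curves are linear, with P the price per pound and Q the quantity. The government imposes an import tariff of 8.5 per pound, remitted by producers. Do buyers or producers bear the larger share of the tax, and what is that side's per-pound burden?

Producers bear the larger share: 4.5 per pound.

Demand slope: (383 − 347)/(37 − 45) = -4.5, so Qd = 549.5 − 4.5P.
Supply slope: (348 − 360)/(41 − 44) = 4, so Qs = 4P + 184.
Before the tax: set 549.5 − 4.5P = 4P + 184 → P* = 43, Q* = 356.
With the tax collected from producers, supply shifts: Qs = 4(P − 8.5) + 184.
Solving gives Q = 338 with buyers paying 47 and producers receiving 38.5 (the 8.5 wedge).
Per-pound burden: buyers 4, producers 4.5.
Producers take the larger share because supply is less price-elastic here (demand slope 4.5 vs supply slope 4).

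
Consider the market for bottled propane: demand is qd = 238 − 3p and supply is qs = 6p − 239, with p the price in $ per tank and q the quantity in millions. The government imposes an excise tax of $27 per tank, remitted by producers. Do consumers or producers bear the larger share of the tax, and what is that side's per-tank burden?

Without the tax, 238 − 3p = 6p − 239 gives 9p = 477, so p* = $53 and q* = 79.
With the tax collected from producers, supply shifts: qs = 6(p − 27) − 239.
Solving gives q = 25 with consumers paying $71 and producers receiving $44 (the $27 wedge).
Per-tank burden: consumers $18, producers $9.
Consumers take the larger share because demand is less price-elastic here (demand slope 3 vs supply slope 6).
The less price-elastic side of the market bears the larger share of a per-unit tax.

Consumers bear the larger share: $18 per tank.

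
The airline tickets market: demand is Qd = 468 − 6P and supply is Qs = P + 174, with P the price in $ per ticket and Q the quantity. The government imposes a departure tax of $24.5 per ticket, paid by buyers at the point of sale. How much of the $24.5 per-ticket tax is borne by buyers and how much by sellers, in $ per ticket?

Buyers bear $3.5 per ticket; sellers bear $21 per ticket.

Before the tax: set 468 − 6P = P + 174 → P* = $42, Q* = 216.
With the tax collected from buyers, demand (in seller-price terms) shifts: Qd = 468 − 6(P + 24.5).
New equilibrium: buyers pay $45.5, sellers receive $21, Q = 195. (Wedge: Pb − Ps = 24.5.)
Burden on buyers: $3.5; on sellers: $21. (They sum to $24.5.)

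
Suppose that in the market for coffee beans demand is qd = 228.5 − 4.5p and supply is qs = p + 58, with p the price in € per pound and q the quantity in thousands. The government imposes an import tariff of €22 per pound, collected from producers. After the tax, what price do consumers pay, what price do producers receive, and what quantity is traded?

Before the tax: set 228.5 − 4.5p = p + 58 → p* = €31, q* = 89.
With the tax collected from producers, supply shifts: qs = (p − 22) + 58.
Solving gives q = 71 with consumers paying €35 and producers receiving €13 (the €22 wedge).

Consumers pay €35; producers receive €13; quantity = 71.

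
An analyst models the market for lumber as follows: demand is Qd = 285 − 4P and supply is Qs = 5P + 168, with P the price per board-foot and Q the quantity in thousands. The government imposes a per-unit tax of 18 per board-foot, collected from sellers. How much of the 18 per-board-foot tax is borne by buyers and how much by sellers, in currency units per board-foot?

Buyers bear 10 per board-foot; sellers bear 8 per board-foot.

Without the tax, 285 − 4P = 5P + 168 gives 9P = 117, so P* = 13 and Q* = 233.
With the tax collected from sellers, supply shifts: Qs = 5(P − 18) + 168.
New equilibrium: buyers pay 23, sellers receive 5, Q = 193. (Wedge: Pb − Ps = 18.)
Burden on buyers: 10; on sellers: 8. (They sum to 18.)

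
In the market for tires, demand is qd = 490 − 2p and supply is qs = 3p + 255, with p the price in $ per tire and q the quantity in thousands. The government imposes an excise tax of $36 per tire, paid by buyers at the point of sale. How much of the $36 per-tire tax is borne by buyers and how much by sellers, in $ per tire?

Without the tax, 490 − 2p = 3p + 255 gives 5p = 235, so p* = $47 and q* = 396.
With the tax collected from buyers, demand (in seller-price terms) shifts: qd = 490 − 2(p + 36).
Solving gives q = 352.8 with buyers paying $68.6 and sellers receiving $32.6 (the $36 wedge).
Burden on buyers: $21.6; on sellers: $14.4. (They sum to $36.)

Buyers bear $21.6 per tire; sellers bear $14.4 per tire.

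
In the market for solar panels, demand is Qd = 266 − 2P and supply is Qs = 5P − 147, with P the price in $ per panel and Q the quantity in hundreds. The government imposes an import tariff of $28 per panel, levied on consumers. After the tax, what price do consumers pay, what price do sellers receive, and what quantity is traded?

Without the tax, 266 − 2P = 5P − 147 gives 7P = 413, so P* = $59 and Q* = 148.
With the tax collected from consumers, demand (in seller-price terms) shifts: Qd = 266 − 2(P + 28).
Solving gives Q = 108 with consumers paying $79 and sellers receiving $51 (the $28 wedge).

Consumers pay $79; sellers receive $51; quantity = 108.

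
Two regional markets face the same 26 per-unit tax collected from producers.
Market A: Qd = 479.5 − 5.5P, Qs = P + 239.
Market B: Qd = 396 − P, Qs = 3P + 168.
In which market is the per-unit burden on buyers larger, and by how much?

Market A: pre-tax P* = 37, Q* = 276; post-tax Q = 254; per-unit burden on buyers = 4.
Market B: pre-tax P* = 57, Q* = 339; post-tax Q = 319.5; per-unit burden on buyers = 19.5.
Difference: 4 vs 19.5 → market B is larger by 15.5.

Market B, by 15.5.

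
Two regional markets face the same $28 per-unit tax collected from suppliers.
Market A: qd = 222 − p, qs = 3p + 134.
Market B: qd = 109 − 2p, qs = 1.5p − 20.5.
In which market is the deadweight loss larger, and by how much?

Market A: pre-tax p* = $22, q* = 200; post-tax q = 179; deadweight loss = $294.
Market B: pre-tax p* = $37, q* = 35; post-tax q = 11; deadweight loss = $336.
Difference: $294 vs $336 → market B is larger by $42.

Market B, by $42.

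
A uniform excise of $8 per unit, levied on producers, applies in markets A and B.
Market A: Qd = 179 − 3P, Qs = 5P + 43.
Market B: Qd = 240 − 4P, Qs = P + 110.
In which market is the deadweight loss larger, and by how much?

Market A: pre-tax P* = $17, Q* = 128; post-tax Q = 113; deadweight loss = $60.
Market B: pre-tax P* = $26, Q* = 136; post-tax Q = 129.6; deadweight loss = $25.6.
Difference: $60 vs $25.6 → market A is larger by $34.4.

Market A, by $34.4.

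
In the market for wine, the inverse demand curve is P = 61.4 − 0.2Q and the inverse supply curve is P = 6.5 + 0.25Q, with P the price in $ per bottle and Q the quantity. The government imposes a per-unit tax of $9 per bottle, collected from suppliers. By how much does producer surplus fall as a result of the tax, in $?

Producer surplus falls by $560.

Inverting to Q(P) form: Qd = 307 − 5P; Qs = 4P − 26.
Before the tax: set 307 − 5P = 4P − 26 → P* = $37, Q* = 122.
With the tax collected from suppliers, supply shifts: Qs = 4(P − 9) − 26.
New equilibrium: buyers pay $41, suppliers receive $32, Q = 102. (Wedge: Pb − Ps = 9.)
ΔPS is the trapezoid between Q = 102 and Q = 122 of height $5: ½ · (122 + 102) · 5 = $560.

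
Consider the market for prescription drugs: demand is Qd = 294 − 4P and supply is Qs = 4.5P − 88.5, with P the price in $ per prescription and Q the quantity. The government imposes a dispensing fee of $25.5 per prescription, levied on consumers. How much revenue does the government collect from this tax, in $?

Tax revenue = $1530.

Without the tax, 294 − 4P = 4.5P − 88.5 gives 8.5P = 382.5, so P* = $45 and Q* = 114.
With the tax collected from consumers, demand (in seller-price terms) shifts: Qd = 294 − 4(P + 25.5).
New equilibrium: consumers pay $58.5, producers receive $33, Q = 60. (Wedge: Pb − Ps = 25.5.)
Revenue = t · Q = 25.5 · 60 = $1530.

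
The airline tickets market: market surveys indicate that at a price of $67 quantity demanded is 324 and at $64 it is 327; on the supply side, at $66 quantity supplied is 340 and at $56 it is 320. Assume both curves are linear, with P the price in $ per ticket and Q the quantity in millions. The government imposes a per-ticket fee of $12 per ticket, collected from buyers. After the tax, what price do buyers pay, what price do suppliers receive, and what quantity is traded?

Demand slope: (327 − 324)/(64 − 67) = -1, so Qd = 391 − P.
Supply slope: (320 − 340)/(56 − 66) = 2, so Qs = 2P + 208.
Before the tax: set 391 − P = 2P + 208 → P* = $61, Q* = 330.
With the tax collected from buyers, demand (in seller-price terms) shifts: Qd = 391 − (P + 12).
Solving gives Q = 322 with buyers paying $69 and suppliers receiving $57 (the $12 wedge).

Buyers pay $69; suppliers receive $57; quantity = 322.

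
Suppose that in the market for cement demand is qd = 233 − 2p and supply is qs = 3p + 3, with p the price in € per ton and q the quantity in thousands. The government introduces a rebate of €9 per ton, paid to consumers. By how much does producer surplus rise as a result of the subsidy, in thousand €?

Without the subsidy, 233 − 2p = 3p + 3 gives 5p = 230, so p* = €46 and q* = 141.
With a per-unit subsidy paid to consumers, each effectively pays p − 9, so demand becomes qd = 233 − 2(p − 9).
New equilibrium: consumers pay €40.6, suppliers receive €49.6, q = 151.8. (Wedge: pb − ps = −9.)
ΔPS is the trapezoid between Q = 151.8 and Q = 141 of height €3.6: ½ · (141 + 151.8) · 3.6 = €527.04.

Producer surplus rises by €527.04 thousand.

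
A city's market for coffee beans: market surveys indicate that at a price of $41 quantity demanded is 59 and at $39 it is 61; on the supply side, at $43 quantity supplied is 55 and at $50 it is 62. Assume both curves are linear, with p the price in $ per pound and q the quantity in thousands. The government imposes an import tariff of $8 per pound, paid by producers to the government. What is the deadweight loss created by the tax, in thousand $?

Deadweight loss = $16 thousand.

Demand slope: (61 − 59)/(39 − 41) = -1, so qd = 100 − p.
Supply slope: (62 − 55)/(50 − 43) = 1, so qs = p + 12.
Without the tax, 100 − p = p + 12 gives 2p = 88, so p* = $44 and q* = 56.
With the tax collected from producers, supply shifts: qs = (p − 8) + 12.
New equilibrium: buyers pay $48, producers receive $40, q = 52. (Wedge: pb − ps = 8.)
Quantity falls by |ΔQ| = |56 − 52| = 4.
DWL = ½ · t · |ΔQ| = ½ · 8 · 4 = $16.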